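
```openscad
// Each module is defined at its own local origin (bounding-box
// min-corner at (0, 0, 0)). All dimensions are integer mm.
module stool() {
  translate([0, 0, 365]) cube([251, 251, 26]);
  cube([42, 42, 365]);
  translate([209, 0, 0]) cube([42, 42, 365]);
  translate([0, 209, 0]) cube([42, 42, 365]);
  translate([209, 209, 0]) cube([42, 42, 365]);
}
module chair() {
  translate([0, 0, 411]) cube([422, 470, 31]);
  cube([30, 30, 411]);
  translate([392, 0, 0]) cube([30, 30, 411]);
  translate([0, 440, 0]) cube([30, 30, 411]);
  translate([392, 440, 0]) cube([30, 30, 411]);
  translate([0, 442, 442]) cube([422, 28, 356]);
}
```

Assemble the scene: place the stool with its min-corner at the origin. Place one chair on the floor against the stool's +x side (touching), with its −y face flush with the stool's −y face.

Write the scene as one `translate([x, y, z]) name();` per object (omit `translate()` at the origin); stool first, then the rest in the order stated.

stool();
translate([251, 0, 0]) chair();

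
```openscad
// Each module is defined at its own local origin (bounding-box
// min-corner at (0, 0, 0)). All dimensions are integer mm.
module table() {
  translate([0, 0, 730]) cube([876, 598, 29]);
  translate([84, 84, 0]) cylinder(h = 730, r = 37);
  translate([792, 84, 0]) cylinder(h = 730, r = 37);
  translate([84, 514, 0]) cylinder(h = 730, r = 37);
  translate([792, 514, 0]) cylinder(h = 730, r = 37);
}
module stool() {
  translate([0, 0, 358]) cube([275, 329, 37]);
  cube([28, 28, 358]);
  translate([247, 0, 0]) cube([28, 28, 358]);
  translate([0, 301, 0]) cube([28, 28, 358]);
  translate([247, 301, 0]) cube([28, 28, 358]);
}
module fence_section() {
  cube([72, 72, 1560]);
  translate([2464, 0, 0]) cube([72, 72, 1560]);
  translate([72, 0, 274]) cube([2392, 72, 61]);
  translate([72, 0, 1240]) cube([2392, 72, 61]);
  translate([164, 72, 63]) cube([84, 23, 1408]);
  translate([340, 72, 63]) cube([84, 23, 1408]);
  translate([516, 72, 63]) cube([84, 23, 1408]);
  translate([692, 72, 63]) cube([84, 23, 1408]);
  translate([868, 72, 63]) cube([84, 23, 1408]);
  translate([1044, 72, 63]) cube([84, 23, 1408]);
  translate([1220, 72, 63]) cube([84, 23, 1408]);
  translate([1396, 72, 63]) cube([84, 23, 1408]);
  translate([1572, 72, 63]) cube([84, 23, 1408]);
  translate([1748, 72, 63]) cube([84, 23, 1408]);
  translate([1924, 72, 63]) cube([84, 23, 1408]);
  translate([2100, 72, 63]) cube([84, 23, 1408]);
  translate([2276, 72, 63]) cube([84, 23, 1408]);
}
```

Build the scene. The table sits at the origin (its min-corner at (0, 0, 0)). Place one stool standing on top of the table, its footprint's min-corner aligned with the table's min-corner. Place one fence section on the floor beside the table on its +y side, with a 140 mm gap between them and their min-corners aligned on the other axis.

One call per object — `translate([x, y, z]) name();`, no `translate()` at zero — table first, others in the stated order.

table();
translate([0, 0, 759]) stool();
translate([0, 738, 0]) fence_section();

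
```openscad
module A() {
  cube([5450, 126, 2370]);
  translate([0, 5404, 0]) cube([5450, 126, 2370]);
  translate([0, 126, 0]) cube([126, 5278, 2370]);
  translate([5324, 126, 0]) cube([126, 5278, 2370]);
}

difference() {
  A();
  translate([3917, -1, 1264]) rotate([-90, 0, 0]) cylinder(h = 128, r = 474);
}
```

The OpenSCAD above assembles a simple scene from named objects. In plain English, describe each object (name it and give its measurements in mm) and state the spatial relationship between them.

A is a box-shaped house frame (walls only): outside footprint 5450×5530 mm, wall height 2370 mm, wall thickness 126 mm. The two y-facing walls run the full x-width; the two x-facing walls fit between the inner faces of the y-facing walls.

The house frame has a circular hole of radius 474 mm through its front wall, centred at (x = 3917, z = 1264).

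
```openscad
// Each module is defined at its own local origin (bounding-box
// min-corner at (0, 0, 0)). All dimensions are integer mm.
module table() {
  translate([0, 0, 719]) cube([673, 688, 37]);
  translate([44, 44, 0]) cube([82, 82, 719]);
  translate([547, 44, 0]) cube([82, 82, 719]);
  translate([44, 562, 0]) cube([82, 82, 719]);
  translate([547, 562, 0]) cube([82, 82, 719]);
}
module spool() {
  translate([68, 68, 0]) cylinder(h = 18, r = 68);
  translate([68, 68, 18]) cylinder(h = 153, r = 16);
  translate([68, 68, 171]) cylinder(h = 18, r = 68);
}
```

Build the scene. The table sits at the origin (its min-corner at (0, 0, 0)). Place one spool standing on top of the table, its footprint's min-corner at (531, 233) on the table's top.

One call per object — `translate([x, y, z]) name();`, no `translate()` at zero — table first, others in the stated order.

table();
translate([531, 233, 756]) spool();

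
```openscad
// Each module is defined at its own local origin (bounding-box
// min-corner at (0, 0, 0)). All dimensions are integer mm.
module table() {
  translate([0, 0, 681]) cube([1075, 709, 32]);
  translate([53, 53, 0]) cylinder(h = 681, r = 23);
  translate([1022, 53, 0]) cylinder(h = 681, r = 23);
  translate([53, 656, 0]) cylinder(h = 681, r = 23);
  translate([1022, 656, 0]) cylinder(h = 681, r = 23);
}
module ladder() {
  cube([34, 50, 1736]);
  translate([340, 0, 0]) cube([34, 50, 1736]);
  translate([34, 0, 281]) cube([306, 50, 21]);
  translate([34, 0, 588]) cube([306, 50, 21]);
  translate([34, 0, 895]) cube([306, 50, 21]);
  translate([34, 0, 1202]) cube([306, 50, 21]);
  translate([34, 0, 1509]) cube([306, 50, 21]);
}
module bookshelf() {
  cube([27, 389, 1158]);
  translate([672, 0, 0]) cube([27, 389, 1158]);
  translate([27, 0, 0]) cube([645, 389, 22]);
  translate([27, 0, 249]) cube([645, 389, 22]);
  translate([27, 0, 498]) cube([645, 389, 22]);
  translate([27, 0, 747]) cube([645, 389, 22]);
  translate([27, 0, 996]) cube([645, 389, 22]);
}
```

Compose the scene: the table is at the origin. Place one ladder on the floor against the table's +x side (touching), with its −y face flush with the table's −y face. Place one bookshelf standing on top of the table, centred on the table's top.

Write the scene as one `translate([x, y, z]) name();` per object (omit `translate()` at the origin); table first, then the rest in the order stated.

table();
translate([1075, 0, 0]) ladder();
translate([188, 160, 713]) bookshelf();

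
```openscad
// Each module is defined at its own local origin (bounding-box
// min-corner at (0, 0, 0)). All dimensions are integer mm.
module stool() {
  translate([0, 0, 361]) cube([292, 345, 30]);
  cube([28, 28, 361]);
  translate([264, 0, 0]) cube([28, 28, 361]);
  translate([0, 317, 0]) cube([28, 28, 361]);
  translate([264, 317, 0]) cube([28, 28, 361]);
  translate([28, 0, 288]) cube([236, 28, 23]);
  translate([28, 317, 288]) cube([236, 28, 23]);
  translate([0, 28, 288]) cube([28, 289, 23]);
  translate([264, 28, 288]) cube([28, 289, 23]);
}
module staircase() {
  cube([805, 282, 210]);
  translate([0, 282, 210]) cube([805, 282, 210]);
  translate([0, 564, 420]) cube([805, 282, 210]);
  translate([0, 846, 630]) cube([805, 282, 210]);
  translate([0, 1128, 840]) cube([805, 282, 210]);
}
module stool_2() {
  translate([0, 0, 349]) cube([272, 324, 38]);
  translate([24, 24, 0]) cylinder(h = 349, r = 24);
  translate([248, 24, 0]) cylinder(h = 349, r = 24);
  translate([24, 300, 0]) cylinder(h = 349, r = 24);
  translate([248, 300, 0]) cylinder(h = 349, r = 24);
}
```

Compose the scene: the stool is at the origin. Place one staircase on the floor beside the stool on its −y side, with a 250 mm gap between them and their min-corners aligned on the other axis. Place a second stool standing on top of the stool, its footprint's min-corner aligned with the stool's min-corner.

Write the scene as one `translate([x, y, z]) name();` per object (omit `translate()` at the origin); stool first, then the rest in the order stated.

stool();
translate([0, -1660, 0]) staircase();
translate([0, 0, 391]) stool_2();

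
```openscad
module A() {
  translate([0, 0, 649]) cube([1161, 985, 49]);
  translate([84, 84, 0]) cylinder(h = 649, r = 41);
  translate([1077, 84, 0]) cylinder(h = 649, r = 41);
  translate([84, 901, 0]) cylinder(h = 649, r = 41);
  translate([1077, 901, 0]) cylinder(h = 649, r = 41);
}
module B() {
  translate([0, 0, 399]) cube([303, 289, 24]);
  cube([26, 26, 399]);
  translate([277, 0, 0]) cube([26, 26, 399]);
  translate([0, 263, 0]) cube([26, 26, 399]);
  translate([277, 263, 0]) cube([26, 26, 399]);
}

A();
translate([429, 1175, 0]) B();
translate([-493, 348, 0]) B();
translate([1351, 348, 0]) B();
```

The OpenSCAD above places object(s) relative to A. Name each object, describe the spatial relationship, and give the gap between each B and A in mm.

Each stool's nearest face is 190 mm from the table's bounding box.

A is a table. B is a stool. Three stools sit around the table at the +y, −x, +x sides. The gap between each stool and the table is 190 mm.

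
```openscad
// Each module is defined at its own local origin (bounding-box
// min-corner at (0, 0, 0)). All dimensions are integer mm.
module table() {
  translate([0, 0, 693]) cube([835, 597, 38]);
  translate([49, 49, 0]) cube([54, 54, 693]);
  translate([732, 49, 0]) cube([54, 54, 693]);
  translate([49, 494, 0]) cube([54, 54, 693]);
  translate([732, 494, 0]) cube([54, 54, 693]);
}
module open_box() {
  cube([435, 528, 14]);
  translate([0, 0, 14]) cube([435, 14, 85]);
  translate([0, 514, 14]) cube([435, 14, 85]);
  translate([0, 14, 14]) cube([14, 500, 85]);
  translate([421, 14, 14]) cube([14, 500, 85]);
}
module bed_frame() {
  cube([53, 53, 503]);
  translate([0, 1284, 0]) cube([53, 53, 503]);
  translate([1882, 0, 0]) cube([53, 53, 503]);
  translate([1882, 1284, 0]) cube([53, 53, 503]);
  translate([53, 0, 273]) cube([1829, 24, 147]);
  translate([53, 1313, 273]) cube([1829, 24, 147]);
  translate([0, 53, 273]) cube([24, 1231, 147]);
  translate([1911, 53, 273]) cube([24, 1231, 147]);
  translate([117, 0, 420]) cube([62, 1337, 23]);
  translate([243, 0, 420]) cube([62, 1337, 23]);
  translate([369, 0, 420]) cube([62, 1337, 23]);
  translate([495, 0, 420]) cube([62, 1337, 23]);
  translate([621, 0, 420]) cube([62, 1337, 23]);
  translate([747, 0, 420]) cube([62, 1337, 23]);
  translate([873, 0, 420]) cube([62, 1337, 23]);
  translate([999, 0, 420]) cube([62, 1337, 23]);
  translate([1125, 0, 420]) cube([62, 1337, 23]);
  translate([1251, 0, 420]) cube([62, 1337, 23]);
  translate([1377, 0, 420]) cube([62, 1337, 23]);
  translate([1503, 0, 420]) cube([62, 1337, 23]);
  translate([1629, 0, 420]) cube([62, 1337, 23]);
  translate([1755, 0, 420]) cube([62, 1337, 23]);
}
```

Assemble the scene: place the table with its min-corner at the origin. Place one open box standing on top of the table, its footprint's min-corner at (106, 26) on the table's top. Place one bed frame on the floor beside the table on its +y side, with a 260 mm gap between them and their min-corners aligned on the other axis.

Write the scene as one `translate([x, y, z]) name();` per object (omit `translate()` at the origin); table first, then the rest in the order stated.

table();
translate([106, 26, 731]) open_box();
translate([0, 857, 0]) bed_frame();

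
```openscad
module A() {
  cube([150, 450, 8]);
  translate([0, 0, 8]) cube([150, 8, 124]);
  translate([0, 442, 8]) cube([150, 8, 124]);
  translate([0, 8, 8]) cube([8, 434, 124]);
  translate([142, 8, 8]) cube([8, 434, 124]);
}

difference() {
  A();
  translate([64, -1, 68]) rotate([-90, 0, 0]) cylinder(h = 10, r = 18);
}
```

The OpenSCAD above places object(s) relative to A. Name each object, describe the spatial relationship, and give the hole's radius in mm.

The subtracted cylinder has r = 18 mm.

A is an open box. The open box has a circular hole through its front wall. The hole's radius is 18 mm.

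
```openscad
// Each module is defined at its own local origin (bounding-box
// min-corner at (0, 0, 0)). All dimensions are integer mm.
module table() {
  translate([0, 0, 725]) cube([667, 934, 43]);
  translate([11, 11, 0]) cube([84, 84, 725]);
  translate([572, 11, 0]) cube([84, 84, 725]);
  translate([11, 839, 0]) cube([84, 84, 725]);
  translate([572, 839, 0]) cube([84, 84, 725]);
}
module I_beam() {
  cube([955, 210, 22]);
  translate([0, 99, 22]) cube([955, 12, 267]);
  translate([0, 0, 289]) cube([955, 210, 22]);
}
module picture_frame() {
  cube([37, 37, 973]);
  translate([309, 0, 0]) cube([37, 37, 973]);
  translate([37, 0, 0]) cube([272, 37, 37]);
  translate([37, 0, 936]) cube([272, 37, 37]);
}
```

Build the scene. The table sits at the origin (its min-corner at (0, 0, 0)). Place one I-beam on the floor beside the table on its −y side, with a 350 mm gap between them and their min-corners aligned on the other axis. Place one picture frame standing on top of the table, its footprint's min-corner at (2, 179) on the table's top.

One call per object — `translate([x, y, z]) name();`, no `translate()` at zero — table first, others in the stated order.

table();
translate([0, -560, 0]) I_beam();
translate([2, 179, 768]) picture_frame();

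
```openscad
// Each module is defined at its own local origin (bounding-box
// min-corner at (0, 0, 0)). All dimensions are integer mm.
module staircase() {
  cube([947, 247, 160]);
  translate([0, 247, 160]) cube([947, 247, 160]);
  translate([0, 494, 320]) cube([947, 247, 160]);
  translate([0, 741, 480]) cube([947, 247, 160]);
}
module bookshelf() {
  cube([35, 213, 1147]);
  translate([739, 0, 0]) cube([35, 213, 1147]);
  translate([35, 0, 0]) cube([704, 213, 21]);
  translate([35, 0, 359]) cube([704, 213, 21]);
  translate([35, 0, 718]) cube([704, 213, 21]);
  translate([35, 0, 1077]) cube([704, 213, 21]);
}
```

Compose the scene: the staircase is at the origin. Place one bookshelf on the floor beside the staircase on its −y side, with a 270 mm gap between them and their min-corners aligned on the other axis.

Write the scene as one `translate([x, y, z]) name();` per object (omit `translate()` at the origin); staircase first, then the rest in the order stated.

staircase();
translate([0, -483, 0]) bookshelf();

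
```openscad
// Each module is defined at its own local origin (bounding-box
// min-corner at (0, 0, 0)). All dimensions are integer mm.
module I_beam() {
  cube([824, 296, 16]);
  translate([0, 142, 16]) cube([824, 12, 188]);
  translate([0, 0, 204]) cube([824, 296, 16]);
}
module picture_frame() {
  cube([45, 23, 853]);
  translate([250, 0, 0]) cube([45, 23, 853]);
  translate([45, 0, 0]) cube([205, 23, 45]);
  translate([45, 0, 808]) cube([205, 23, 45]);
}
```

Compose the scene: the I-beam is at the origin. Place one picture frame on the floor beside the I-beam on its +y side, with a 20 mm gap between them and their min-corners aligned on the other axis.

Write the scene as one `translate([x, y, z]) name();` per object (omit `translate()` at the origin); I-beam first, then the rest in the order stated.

I_beam();
translate([0, 316, 0]) picture_frame();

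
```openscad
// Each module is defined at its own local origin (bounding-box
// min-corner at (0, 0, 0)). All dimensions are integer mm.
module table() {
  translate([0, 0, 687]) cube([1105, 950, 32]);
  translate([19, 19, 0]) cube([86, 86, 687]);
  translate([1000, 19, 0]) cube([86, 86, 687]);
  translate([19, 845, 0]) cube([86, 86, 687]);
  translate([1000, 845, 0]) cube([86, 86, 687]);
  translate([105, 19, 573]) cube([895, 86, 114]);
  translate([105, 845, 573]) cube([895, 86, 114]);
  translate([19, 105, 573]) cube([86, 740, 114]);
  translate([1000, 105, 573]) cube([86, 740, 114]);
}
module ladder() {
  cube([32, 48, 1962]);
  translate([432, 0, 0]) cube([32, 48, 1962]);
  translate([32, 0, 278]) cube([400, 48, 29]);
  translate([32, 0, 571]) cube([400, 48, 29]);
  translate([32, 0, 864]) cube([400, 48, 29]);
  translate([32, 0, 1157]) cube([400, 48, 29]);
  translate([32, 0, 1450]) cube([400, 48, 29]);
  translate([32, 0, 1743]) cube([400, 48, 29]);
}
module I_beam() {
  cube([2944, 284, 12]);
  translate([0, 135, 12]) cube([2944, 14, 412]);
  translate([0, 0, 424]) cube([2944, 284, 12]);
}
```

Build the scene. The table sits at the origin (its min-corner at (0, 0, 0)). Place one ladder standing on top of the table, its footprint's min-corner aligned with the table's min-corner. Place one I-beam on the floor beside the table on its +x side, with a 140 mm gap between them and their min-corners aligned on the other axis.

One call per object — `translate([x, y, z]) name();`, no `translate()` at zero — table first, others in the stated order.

table();
translate([0, 0, 719]) ladder();
translate([1245, 0, 0]) I_beam();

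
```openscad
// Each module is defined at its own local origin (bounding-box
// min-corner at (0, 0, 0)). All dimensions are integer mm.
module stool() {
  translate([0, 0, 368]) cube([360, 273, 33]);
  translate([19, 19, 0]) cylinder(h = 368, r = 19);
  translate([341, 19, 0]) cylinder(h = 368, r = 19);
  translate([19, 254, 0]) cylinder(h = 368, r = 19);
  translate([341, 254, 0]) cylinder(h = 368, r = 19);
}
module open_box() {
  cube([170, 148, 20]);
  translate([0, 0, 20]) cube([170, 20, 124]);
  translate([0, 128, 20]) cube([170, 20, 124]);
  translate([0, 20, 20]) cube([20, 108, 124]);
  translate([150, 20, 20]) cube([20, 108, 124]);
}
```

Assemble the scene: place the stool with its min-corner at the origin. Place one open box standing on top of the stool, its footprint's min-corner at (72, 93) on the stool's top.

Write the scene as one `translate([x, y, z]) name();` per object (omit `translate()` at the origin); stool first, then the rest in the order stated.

stool();
translate([72, 93, 401]) open_box();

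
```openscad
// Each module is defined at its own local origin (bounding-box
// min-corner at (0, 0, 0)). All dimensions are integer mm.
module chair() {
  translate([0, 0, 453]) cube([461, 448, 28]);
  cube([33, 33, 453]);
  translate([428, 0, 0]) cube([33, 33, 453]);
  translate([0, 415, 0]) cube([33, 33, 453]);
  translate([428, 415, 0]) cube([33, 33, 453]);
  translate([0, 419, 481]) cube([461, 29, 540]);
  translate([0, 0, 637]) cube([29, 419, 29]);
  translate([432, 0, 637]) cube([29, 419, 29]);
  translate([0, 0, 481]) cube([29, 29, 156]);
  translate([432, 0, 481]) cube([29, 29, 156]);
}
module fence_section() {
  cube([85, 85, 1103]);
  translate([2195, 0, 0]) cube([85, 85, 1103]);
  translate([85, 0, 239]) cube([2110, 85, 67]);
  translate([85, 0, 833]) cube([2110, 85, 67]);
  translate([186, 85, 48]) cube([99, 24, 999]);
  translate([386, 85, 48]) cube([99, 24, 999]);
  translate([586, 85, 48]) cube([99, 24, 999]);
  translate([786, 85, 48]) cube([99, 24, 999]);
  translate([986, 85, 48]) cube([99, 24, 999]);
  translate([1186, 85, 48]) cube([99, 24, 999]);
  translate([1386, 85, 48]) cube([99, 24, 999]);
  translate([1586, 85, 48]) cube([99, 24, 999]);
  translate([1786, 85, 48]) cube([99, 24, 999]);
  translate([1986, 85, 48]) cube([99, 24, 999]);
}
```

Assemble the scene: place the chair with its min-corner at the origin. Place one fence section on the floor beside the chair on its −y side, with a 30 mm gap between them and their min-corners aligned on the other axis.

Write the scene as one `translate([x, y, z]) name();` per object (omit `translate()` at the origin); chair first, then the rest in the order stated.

chair();
translate([0, -139, 0]) fence_section();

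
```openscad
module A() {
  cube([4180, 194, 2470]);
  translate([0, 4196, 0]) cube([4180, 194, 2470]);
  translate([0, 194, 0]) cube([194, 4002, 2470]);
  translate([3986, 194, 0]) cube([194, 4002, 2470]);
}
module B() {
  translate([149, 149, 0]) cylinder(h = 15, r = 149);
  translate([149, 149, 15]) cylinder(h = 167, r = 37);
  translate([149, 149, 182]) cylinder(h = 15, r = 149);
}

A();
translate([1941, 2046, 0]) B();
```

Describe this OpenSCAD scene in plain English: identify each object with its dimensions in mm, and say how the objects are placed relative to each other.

A is the wall frame of a small rectangular building: four walls, each 2470 mm tall and 194 mm thick, enclosing a footprint 4180 mm (x) by 4390 mm (y) outside-to-outside, with no floor or roof. The front and back walls (the −y and +y sides) span the full width; the two side walls fit between them.

B is a spool: two coaxial disc flanges of radius 149 mm and thickness 15 mm, joined by a core cylinder of radius 37 mm and height 167 mm. The lower flange rests on z = 0 and the three cylinders share a vertical axis.

The spool sits inside the house frame, centred.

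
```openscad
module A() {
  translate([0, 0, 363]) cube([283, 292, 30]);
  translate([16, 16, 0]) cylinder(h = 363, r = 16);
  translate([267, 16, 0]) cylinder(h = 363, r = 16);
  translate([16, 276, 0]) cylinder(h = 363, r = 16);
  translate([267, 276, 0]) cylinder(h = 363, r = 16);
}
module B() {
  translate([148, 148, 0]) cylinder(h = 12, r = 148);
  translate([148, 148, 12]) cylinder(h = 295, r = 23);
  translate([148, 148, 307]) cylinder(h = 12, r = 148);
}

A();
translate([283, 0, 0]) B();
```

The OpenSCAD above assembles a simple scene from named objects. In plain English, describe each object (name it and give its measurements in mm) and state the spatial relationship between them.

A is a simple wooden stool: a rectangular seat 283 mm (x) by 292 mm (y), 30 mm thick, top face at z = 393 mm, on four round legs, each 32 mm in diameter. The legs rest on z = 0, each leg's axis is inset half a diameter from the nearest pair of seat edges (so the leg's bounding box is flush with the corner).

B is a spool: two coaxial disc flanges of radius 148 mm and thickness 12 mm, joined by a core cylinder of radius 23 mm and height 295 mm. The lower flange rests on z = 0 and the three cylinders share a vertical axis.

The spool is against the stool's +x side, with their −y faces flush.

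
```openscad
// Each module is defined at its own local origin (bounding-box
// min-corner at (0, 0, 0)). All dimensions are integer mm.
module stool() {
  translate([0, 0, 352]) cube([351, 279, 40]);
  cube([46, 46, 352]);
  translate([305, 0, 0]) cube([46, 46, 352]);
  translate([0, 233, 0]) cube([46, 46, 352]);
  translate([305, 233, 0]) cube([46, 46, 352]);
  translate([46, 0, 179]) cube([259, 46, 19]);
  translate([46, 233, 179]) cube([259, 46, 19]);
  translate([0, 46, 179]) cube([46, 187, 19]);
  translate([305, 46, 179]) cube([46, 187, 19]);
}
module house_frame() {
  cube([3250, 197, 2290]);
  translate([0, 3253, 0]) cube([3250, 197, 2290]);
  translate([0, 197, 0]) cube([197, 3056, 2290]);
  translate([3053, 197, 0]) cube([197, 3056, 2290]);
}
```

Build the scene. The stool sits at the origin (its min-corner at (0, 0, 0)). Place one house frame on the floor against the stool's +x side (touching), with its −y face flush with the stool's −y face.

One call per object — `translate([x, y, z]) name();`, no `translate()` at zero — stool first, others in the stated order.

stool();
translate([351, 0, 0]) house_frame();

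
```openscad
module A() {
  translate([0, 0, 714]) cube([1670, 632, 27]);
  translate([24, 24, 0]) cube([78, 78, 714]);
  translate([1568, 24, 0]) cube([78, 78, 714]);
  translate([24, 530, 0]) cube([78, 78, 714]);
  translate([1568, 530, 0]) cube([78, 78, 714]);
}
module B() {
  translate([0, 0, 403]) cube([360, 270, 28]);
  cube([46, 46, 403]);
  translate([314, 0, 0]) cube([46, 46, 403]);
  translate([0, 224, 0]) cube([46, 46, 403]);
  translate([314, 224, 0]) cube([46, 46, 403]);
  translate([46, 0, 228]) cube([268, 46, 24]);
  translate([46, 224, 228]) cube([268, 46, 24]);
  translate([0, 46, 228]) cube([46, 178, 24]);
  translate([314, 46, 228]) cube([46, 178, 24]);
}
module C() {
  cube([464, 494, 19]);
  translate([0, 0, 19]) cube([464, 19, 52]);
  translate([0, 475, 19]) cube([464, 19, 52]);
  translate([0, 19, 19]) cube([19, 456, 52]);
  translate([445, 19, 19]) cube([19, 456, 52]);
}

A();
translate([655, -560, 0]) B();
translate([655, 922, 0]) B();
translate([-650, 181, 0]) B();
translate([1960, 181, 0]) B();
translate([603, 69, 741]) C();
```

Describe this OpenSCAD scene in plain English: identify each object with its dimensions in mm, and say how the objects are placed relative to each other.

A is a table with a 1670×632 mm rectangular top, 27 mm thick, top surface at z = 741 mm, supported by four 78×78 mm square legs, each inset 24 mm from the nearest pair of top edges, running from the floor.

B is a four-legged stool. The seat is 360×270 mm, 28 mm thick, top at z = 431 mm. It stands on four square legs, each 46×46 mm in cross-section, from z = 0 to the seat underside, each flush with a corner of the seat. Four stretchers, 46 mm wide and 24 mm tall, connect adjacent legs with their undersides at z = 228 mm, each running between the inner faces of the legs it joins and aligned with the legs' outer faces on the other axis.

C is an open storage box with external size 464×494×71 mm and wall thickness 19 mm (the base is also 19 mm thick). The base covers the whole footprint; the four walls stand on the base, with the y-facing walls full-width and the x-facing walls fitting between their inner faces.

Four stools sit around the table at the −y, +y, −x, +x sides. The open box is on top of the table, centred.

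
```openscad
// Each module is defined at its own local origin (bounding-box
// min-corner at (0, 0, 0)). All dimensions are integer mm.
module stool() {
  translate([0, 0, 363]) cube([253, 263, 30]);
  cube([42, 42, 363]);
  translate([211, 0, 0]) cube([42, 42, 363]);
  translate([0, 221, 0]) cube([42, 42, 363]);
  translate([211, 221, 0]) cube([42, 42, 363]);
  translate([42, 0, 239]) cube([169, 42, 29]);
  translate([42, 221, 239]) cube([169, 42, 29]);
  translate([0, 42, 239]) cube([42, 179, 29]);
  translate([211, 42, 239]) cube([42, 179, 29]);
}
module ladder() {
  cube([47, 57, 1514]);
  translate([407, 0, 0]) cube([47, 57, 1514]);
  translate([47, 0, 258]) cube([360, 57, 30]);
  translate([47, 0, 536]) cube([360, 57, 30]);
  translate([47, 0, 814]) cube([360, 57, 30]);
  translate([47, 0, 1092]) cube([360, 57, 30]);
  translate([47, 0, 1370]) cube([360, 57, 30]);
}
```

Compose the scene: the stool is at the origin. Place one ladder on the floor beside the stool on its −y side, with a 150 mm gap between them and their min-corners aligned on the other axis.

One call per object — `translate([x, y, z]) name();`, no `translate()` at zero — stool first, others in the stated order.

stool();
translate([0, -207, 0]) ladder();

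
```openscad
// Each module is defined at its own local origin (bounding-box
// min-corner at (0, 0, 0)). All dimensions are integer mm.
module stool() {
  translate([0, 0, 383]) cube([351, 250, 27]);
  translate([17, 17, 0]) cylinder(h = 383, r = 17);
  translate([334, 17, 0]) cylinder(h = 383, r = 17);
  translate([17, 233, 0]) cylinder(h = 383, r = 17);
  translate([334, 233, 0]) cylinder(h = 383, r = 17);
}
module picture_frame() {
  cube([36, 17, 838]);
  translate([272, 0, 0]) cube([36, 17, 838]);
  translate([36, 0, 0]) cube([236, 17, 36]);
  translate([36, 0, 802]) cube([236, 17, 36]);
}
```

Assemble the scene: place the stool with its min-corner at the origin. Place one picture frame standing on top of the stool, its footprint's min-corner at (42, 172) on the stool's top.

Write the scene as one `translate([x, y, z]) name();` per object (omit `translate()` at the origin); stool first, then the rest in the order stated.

stool();
translate([42, 172, 410]) picture_frame();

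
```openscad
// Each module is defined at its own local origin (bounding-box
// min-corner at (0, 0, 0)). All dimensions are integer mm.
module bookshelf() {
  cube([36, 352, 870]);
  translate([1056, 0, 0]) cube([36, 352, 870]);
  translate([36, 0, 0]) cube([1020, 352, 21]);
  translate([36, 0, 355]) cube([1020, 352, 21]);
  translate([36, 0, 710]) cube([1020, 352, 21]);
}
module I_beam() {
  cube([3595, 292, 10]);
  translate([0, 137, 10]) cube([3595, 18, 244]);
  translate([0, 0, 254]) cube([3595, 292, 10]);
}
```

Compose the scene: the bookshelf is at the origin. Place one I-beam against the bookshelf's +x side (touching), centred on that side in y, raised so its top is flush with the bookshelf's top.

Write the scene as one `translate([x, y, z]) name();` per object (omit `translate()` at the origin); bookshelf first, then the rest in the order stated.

bookshelf();
translate([1092, 30, 606]) I_beam();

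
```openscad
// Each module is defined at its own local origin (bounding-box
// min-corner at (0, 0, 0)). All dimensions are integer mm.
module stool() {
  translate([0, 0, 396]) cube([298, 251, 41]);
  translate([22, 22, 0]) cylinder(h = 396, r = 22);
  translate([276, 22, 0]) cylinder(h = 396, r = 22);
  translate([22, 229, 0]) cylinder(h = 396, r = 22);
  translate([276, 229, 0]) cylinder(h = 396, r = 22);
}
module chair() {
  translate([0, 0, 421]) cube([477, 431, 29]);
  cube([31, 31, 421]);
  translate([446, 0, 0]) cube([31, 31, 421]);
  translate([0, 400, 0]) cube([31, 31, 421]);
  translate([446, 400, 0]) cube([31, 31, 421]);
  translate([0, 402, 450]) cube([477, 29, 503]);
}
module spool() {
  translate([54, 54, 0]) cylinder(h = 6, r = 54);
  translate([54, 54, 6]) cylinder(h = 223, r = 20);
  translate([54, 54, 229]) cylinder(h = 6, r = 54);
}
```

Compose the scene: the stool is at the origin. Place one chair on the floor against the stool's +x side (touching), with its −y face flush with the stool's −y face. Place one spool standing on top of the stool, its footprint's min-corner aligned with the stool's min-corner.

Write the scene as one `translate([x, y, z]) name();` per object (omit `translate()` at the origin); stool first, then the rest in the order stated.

stool();
translate([298, 0, 0]) chair();
translate([0, 0, 437]) spool();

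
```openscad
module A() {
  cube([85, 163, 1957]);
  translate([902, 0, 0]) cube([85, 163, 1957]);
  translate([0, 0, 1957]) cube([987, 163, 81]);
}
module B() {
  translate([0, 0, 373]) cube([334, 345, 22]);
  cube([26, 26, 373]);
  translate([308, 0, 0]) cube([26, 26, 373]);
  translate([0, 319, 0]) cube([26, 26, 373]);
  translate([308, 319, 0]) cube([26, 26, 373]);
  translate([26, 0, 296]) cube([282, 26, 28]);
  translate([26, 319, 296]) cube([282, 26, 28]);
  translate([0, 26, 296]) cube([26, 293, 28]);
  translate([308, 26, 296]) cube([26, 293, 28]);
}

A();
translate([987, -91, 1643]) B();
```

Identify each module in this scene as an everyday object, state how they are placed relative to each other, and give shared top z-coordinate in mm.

A is a door frame. B is a stool. The stool is beside the door frame with their tops flush at z = 2038. The shared top z-coordinate is 2038 mm.

Both tops at z = 2038 mm.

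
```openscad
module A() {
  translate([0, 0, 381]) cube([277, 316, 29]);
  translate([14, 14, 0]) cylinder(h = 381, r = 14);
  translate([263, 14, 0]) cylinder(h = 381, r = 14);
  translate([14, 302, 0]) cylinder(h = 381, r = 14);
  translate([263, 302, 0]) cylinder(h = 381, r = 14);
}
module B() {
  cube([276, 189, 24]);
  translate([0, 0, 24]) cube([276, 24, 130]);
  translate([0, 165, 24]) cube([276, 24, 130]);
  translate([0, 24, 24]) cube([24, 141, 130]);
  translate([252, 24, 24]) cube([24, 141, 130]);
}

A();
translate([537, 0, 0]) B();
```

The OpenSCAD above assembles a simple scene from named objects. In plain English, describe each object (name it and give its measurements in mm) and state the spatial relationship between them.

A is a simple wooden stool: a rectangular seat 277 mm (x) by 316 mm (y), 29 mm thick, top face at z = 410 mm, on four round legs, each 28 mm in diameter. The legs rest on z = 0, each leg's axis is inset half a diameter from the nearest pair of seat edges (so the leg's bounding box is flush with the corner).

B is an open-topped rectangular box: outside dimensions 276×189×154 mm, with a uniform wall and base thickness of 24 mm. The base is a full 276×189 slab on the floor; four walls sit on top of the base. The front and back walls (the −y and +y sides) span the full width; the two side walls fit between them.

The open box is on the floor beside the stool on its +x side.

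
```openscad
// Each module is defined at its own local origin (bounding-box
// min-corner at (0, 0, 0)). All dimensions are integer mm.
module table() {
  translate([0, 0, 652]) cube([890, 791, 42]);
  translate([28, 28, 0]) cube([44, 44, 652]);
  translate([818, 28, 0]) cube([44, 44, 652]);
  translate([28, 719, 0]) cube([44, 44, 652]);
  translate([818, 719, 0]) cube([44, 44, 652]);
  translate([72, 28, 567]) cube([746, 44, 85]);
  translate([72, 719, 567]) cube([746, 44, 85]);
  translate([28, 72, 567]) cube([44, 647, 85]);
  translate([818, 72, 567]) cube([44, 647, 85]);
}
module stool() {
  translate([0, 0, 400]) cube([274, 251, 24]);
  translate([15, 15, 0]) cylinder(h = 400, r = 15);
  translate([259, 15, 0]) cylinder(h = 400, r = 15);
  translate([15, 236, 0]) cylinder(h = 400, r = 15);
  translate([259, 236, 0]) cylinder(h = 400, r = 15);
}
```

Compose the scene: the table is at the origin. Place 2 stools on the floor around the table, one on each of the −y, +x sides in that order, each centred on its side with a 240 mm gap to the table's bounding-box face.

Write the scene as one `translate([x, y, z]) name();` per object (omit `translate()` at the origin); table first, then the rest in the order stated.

table();
translate([308, -491, 0]) stool();
translate([1130, 270, 0]) stool();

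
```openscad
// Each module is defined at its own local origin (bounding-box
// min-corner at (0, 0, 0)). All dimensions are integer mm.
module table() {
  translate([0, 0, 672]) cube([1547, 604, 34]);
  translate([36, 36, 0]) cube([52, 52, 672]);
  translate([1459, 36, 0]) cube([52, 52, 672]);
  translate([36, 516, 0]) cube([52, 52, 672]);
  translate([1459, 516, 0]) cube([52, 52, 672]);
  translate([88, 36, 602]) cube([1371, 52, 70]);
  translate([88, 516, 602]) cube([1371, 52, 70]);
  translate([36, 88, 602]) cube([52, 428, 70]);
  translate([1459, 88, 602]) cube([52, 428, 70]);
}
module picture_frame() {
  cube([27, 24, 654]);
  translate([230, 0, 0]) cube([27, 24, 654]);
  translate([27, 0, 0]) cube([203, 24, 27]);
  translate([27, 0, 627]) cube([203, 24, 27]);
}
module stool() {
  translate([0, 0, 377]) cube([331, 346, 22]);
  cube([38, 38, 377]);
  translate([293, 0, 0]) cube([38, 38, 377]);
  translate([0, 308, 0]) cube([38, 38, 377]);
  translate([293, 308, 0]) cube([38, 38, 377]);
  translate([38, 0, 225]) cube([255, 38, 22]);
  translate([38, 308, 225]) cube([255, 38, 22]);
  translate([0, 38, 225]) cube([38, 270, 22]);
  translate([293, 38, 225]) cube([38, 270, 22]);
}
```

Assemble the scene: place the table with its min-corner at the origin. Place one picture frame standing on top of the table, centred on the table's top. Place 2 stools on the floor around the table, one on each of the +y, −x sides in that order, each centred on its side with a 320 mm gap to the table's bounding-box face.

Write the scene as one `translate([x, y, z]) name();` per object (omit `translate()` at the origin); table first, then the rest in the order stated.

table();
translate([645, 290, 706]) picture_frame();
translate([608, 924, 0]) stool();
translate([-651, 129, 0]) stool();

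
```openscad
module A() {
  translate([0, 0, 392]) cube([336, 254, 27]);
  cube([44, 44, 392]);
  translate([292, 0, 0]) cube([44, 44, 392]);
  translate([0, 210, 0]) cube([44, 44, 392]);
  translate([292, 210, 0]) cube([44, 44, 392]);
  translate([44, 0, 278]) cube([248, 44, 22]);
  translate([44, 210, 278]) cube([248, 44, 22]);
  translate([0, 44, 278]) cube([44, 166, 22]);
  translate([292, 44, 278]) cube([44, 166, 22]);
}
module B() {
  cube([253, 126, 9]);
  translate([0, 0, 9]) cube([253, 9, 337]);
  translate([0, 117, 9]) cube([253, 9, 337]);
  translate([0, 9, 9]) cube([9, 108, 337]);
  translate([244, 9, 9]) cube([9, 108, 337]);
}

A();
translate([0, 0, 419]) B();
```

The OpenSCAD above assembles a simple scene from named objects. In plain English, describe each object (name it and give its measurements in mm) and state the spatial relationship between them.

A is a four-legged stool. The seat is a 336×254×27 mm slab whose top surface is at z = 419 mm; four square legs, each 44×44 mm in cross-section, run from the floor (z = 0) to the underside of the seat, each flush with a corner of the seat. Four stretchers, 44 mm wide and 22 mm tall, connect adjacent legs with their undersides at z = 278 mm, each running between the inner faces of the legs it joins and aligned with the legs' outer faces on the other axis.

B is an open-topped rectangular box: outside dimensions 253×126×346 mm, with a uniform wall and base thickness of 9 mm. The base is a full 253×126 slab on the floor; four walls sit on top of the base. The front and back walls (the −y and +y sides) span the full width; the two side walls fit between them.

The open box is on top of the stool.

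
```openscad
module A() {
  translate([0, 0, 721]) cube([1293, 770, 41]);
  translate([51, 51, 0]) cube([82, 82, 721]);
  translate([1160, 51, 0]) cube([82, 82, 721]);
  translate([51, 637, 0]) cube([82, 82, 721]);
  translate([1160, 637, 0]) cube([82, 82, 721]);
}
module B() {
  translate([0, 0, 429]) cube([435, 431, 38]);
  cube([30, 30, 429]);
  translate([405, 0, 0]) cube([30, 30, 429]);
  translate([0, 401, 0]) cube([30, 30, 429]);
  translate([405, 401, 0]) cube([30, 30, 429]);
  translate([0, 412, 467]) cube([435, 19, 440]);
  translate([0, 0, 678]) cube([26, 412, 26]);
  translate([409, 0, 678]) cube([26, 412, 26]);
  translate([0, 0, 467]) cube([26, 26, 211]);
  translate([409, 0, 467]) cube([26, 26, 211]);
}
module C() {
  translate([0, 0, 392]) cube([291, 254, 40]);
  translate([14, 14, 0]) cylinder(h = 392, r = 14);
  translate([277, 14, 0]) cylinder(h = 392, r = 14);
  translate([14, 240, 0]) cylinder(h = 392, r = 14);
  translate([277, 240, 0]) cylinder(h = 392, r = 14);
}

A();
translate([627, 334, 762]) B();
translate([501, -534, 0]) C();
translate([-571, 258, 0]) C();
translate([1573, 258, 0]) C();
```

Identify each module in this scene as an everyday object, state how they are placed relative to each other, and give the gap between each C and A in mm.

A is a table. B is a chair. C is a stool. The chair is on top of the table. Three stools sit around the table at the −y, −x, +x sides. The gap between each stool and the table is 280 mm.

Each stool's nearest face is 280 mm from the table's bounding box.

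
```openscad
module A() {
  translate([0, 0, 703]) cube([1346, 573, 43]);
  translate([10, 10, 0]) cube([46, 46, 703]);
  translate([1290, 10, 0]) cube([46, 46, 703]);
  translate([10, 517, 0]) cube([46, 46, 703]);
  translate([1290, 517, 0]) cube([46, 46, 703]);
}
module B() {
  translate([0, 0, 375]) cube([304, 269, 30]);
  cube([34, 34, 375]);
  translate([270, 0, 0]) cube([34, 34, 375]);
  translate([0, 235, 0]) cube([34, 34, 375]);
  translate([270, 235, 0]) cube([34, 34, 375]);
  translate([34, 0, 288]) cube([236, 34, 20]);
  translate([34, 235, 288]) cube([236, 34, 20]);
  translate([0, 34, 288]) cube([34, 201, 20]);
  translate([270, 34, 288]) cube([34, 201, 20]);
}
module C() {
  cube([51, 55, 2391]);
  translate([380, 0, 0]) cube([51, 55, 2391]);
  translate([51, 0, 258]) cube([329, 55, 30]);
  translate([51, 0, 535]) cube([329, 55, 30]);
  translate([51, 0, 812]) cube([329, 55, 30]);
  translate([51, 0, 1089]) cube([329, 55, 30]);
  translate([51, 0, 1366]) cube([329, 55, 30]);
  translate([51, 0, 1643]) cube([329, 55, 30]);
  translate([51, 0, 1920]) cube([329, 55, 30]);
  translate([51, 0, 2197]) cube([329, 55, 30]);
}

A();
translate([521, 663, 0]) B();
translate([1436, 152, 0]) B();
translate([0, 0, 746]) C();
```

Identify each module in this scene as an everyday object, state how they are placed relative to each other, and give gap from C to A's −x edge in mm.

A is a table. B is a stool. C is a ladder. Two stools sit around the table at the +y, +x sides. The ladder is on top of the table. The gap from the ladder to the table's −x edge is 0 mm.

The ladder's min-x is at 0; the table's min-x is 0; gap = 0 mm.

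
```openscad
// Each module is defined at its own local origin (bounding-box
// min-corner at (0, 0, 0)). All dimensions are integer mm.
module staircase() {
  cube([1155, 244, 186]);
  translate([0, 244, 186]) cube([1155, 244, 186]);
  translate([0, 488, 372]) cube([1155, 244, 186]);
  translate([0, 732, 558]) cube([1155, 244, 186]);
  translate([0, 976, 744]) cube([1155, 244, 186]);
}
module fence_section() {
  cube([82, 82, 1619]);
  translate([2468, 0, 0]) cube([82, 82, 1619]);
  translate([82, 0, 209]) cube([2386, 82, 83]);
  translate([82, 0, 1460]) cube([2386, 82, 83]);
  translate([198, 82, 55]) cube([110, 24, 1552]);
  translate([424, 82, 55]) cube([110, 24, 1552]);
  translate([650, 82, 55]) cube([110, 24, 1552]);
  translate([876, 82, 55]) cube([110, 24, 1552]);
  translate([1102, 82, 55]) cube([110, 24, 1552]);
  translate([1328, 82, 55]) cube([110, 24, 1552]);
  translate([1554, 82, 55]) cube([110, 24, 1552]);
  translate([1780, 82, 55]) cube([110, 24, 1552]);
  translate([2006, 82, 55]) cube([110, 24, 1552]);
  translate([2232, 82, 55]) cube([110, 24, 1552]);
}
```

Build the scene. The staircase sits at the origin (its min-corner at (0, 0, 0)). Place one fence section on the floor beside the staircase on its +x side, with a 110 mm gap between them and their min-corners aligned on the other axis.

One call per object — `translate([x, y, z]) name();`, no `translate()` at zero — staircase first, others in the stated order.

staircase();
translate([1265, 0, 0]) fence_section();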